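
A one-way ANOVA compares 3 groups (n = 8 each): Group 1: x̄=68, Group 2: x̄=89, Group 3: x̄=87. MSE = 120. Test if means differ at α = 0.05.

Grand mean = 81.33. SS_between = 2149.33, MS_between = 1074.67. F = 8.956, F_crit ≈ 3.467. Reject H₀.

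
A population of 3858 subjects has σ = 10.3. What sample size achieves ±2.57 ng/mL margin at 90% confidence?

Without FPC: n₀ = (1.645×10.3/2.57)² = 43.465. With FPC: n = n₀N/(n₀+N-1) = 43.0 → n = 43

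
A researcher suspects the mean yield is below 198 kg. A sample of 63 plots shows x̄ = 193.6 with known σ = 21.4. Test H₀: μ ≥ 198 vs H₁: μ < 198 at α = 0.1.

z = -1.632. Critical value: -1.28. Reject H₀.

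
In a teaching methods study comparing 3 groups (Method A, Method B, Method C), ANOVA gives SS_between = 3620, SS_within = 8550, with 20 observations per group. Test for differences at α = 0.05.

df_between = 2, df_within = 57. F = MS_between/MS_within = 1810.0/150.0 = 12.067. F_crit ≈ 3.159. Reject H₀. At least one mean differs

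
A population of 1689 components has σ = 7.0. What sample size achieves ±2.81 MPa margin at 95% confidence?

Without FPC: n₀ = (1.96×7.0/2.81)² = 23.839. With FPC: n = n₀N/(n₀+N-1) = 23.5 → n = 24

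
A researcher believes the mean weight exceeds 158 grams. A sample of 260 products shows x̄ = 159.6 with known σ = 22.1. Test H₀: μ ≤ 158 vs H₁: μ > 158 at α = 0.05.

z = 1.167. Critical value: 1.645. Fail to reject H₀.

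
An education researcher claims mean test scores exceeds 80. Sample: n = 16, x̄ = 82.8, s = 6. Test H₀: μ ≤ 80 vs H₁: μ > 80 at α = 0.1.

t = (82.8 - 80)/(6/√16) = 1.867, df = 15. Critical t = 1.341. Reject H₀.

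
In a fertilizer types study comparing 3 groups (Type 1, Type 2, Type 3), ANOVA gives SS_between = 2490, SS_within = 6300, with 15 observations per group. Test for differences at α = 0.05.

df_between = 2, df_within = 42. F = MS_between/MS_within = 1245.0/150.0 = 8.3. F_crit ≈ 3.22. Reject H₀. At least one mean differs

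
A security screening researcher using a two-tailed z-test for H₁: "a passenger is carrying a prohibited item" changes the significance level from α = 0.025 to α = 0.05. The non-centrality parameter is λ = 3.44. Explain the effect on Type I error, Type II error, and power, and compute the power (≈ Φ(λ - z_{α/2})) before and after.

Increasing α from 0.025 to 0.05:
• Type I error rate increases (α is the Type I rate by definition).
• Critical value moves from z_{α/2} = 2.241 to 1.96, so power = Φ(λ - z_{α/2}) goes from Φ(3.44 - 2.241) = 0.885 to Φ(3.44 - 1.96) = 0.931.
• Type II error rate β = 1 - power therefore decreases (0.115 → 0.069).
Appropriate when false negatives are costly — here, letting a prohibited item through — security breach.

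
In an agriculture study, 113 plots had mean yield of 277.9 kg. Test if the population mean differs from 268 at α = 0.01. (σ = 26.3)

z = (x̄ - μ₀)/(σ/√n) = (277.9 - 268)/(26.3/√113) = 4.001. Critical value: ±2.576. Since |4.001| > 2.576, Reject H₀.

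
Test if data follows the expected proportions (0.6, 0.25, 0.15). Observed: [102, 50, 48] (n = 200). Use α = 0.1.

Expected: [120.0, 50.0, 30.0]. χ² = 13.5. df = 2, critical = 4.605. Reject H₀.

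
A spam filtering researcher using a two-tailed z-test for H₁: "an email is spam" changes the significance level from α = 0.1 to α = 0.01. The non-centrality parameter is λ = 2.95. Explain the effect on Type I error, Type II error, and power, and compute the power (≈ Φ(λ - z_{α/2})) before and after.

Decreasing α from 0.1 to 0.01:
• Type I error rate decreases (α is the Type I rate by definition).
• Critical value moves from z_{α/2} = 1.645 to 2.576, so power = Φ(λ - z_{α/2}) goes from Φ(2.95 - 1.645) = 0.904 to Φ(2.95 - 2.576) = 0.646.
• Type II error rate β = 1 - power therefore increases (0.096 → 0.354).
Appropriate when false positives are costly — here, a legitimate email is sent to the spam folder and the user misses it.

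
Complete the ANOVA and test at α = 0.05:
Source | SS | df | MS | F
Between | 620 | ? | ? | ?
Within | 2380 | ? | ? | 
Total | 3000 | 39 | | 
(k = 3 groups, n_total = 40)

df_between = 2, df_within = 37. MS_between = 310.0, MS_within = 64.32. F = 4.819, F_crit ≈ 3.252. Reject H₀.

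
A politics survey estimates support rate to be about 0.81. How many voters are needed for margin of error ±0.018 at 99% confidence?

n = z²p(1-p)/E² = 2.576²×0.81×0.19/0.018² = 3152.0 → n = 3152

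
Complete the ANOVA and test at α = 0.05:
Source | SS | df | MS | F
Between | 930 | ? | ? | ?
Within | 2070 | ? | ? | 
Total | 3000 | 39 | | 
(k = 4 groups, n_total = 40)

df_between = 3, df_within = 36. MS_between = 310.0, MS_within = 57.5. F = 5.391, F_crit ≈ 2.866. Reject H₀.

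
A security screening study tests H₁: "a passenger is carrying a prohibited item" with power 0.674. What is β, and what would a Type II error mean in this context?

β = 1 - power = 1 - 0.674 = 0.326. A Type II error is failing to reject H₀ when H₀ is false (false negative) — here, failing to conclude that a passenger is carrying a prohibited item when in fact it is true. Consequence: letting a prohibited item through — security breach.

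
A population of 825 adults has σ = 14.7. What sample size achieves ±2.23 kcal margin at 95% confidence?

Without FPC: n₀ = (1.96×14.7/2.23)² = 166.931. With FPC: n = n₀N/(n₀+N-1) = 139.0 → n = 139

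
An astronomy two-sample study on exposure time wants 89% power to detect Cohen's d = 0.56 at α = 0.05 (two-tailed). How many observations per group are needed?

z_{α/2} = 1.96, z_β = Φ⁻¹(0.89) = 1.227. For medium effect (d = 0.56): n per group = 2(z_{α/2} + z_β)²/d² = 2(1.96 + 1.227)²/0.56² = 64.8 → 65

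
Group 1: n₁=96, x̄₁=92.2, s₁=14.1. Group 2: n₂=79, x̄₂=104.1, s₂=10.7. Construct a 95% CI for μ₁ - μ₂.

Difference = -11.9. SE = √(14.1²/96 + 10.7²/79) = 1.876. CI = (-15.58, -8.22)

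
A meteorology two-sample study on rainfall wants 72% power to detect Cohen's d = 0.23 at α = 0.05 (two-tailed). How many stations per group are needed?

z_{α/2} = 1.96, z_β = Φ⁻¹(0.72) = 0.583. For small effect (d = 0.23): n per group = 2(z_{α/2} + z_β)²/d² = 2(1.96 + 0.583)²/0.23² = 244.5 → 245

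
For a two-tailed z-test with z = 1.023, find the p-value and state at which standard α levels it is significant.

p = 2·P(Z > |1.023|) = 2·(1 - Φ(1.023)) ≈ 0.3063. Not significant at any standard level.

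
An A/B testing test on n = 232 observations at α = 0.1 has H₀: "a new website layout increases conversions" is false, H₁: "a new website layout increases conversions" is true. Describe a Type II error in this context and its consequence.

Type II error: failing to reject H₀ when it is false — concluding that a new website layout increases conversions is not supported when in fact it is. Consequence: discarding a layout that would have improved conversions — lost revenue.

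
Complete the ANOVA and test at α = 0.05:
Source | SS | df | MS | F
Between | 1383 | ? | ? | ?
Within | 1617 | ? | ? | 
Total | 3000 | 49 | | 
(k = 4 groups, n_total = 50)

df_between = 3, df_within = 46. MS_between = 461.0, MS_within = 35.15. F = 13.114, F_crit ≈ 2.807. Reject H₀.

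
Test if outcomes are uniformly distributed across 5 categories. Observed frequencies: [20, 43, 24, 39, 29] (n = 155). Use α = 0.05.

Expected = 31 each. χ² = Σ(O-E)²/E = 12.323. df = 4, critical value = 9.488. Reject H₀.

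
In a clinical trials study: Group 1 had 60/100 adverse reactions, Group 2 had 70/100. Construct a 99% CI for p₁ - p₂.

p̂₁ = 0.6, p̂₂ = 0.7. Difference = -0.1. CI = (-0.273, 0.073)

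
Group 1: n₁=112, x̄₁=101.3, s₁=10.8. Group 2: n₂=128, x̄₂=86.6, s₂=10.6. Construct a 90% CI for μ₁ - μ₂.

Difference = 14.7. SE = √(10.8²/112 + 10.6²/128) = 1.385. CI = (12.42, 16.98)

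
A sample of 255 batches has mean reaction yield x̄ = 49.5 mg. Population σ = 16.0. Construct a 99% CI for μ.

CI = x̄ ± z*(σ/√n) = 49.5 ± 2.576(16.0/√255) = 49.5 ± 2.58 = (46.92, 52.08)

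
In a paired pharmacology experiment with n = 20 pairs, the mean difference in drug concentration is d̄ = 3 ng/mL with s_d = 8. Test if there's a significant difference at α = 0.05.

t = d̄/(s_d/√n) = 3/(8/√20) = 1.677. df = 19, critical t = ±2.093. Fail to reject H₀.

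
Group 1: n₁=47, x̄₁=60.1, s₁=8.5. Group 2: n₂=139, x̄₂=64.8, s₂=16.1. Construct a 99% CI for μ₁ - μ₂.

Difference = -4.7. SE = √(8.5²/47 + 16.1²/139) = 1.844. CI = (-9.45, 0.05)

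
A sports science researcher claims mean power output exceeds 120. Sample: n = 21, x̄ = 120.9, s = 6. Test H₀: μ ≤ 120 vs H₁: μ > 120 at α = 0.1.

t = (120.9 - 120)/(6/√21) = 0.687, df = 20. Critical t = 1.325. Fail to reject H₀.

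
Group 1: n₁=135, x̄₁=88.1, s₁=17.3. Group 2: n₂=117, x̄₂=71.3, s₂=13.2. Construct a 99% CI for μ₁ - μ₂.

Difference = 16.8. SE = √(17.3²/135 + 13.2²/117) = 1.925. CI = (11.84, 21.76)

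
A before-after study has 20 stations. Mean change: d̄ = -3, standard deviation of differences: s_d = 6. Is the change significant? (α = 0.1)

t = d̄/(s_d/√n) = -3/(6/√20) = -2.236. df = 19, critical t = ±1.729. Reject H₀.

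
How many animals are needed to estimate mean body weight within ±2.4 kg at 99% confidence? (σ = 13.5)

n = (z*σ/E)² = (2.576×13.5/2.4)² = 210.0 → n = 210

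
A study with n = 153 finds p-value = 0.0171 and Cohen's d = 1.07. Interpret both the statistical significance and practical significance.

Statistically significant (p = 0.0171 < 0.05). Cohen's d = 1.07 indicates a large effect size. Both statistical and practical significance should be considered.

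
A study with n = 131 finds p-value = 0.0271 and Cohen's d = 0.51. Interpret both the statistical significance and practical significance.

Statistically significant (p = 0.0271 < 0.05). Cohen's d = 0.51 indicates a medium effect size. Both statistical and practical significance should be considered.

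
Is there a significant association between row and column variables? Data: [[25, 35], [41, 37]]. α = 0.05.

χ² = 1.614. df = 1, critical = 3.841. Fail to reject H₀. No evidence of dependence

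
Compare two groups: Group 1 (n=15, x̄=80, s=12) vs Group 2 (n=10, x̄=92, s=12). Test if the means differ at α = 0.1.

Pooled sp = 12.0. t = -2.449, df = 23. Critical t = ±1.714. Reject H₀.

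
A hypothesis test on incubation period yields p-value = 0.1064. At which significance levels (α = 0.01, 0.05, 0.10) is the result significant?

p = 0.1064. Not significant at any of the given levels.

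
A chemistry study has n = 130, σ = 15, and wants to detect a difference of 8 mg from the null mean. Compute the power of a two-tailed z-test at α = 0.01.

SE = σ/√n = 15/√130 = 1.316. Non-centrality λ = d/SE = 8/1.316 = 6.081. Power ≈ Φ(λ - z_{α/2}) = Φ(6.081 - 2.576) = Φ(3.505) = 1.0.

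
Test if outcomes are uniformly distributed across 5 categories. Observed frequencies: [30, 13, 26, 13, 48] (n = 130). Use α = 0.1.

Expected = 26 each. χ² = Σ(O-E)²/E = 32.231. df = 4, critical value = 7.779. Reject H₀.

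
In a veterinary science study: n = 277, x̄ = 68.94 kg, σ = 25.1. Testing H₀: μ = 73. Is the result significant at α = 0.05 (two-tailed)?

z = (68.94 - 73)/(25.1/√277) = -2.692. Since |z| > 1.96, significant at α = 0.05.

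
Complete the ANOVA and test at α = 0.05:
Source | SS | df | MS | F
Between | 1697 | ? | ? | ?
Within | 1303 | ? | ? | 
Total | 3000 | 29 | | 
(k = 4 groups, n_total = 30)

df_between = 3, df_within = 26. MS_between = 565.67, MS_within = 50.12. F = 11.287, F_crit ≈ 2.975. Reject H₀.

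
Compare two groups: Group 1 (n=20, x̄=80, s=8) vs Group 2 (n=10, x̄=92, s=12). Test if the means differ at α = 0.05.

Pooled sp = 9.47. t = -3.271, df = 28. Critical t = ±2.048. Reject H₀.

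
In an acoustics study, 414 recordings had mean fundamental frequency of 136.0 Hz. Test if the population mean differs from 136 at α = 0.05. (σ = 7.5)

z = (x̄ - μ₀)/(σ/√n) = (136.0 - 136)/(7.5/√414) = 0.0. Critical value: ±1.96. Since |0.0| ≤ 1.96, Fail to reject H₀.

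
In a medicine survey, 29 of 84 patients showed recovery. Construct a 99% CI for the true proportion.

p̂ = 0.345. CI = p̂ ± z*√(p̂(1-p̂)/n) = (0.212, 0.479)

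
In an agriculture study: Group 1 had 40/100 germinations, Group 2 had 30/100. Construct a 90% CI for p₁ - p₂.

p̂₁ = 0.4, p̂₂ = 0.3. Difference = 0.1. CI = (-0.01, 0.21)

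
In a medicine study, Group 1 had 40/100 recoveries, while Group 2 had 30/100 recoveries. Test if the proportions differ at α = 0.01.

p̂₁ = 0.4, p̂₂ = 0.3, pooled p̂ = 0.35. z = 1.482. Critical: ±2.576. Fail to reject H₀.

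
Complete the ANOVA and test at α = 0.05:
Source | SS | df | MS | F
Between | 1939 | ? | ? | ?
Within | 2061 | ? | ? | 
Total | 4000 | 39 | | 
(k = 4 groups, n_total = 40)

df_between = 3, df_within = 36. MS_between = 646.33, MS_within = 57.25. F = 11.29, F_crit ≈ 2.866. Reject H₀.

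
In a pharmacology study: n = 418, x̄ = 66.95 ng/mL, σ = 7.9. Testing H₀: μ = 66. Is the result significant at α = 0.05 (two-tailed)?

z = (66.95 - 66)/(7.9/√418) = 2.459. Since |z| > 1.96, significant at α = 0.05.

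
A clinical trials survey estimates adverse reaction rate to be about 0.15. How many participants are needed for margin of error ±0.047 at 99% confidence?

n = z²p(1-p)/E² = 2.576²×0.15×0.85/0.047² = 383.01 → n = 384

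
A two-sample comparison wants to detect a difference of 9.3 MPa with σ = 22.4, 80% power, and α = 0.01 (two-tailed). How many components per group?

n per group = 2(z_α/2 + z_β)²σ²/d² = 2×(2.576 + 0.84)²×22.4²/9.3² = 135.4 → n = 136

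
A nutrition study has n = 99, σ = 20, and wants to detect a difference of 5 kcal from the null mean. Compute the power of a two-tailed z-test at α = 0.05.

SE = σ/√n = 20/√99 = 2.01. Non-centrality λ = d/SE = 5/2.01 = 2.487. Power ≈ Φ(λ - z_{α/2}) = Φ(2.487 - 1.96) = Φ(0.527) = 0.701.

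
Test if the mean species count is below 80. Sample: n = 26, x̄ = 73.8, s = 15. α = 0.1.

t = (73.8 - 80)/(15/√26) = -2.108, df = 25. Critical t = -1.316. Reject H₀.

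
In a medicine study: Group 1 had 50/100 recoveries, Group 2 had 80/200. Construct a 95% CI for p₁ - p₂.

p̂₁ = 0.5, p̂₂ = 0.4. Difference = 0.1. CI = (-0.019, 0.219)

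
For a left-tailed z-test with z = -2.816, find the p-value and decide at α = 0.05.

p = P(Z < -2.816) = Φ(-2.816) ≈ 0.0024. Since p < 0.05, reject H₀ (significant) at α = 0.05.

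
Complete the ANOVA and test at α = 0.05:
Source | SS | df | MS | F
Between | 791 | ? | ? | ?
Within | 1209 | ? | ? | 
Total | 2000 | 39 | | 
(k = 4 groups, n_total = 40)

df_between = 3, df_within = 36. MS_between = 263.67, MS_within = 33.58. F = 7.851, F_crit ≈ 2.866. Reject H₀.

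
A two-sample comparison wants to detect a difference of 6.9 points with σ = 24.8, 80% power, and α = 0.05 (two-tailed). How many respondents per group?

n per group = 2(z_α/2 + z_β)²σ²/d² = 2×(1.96 + 0.84)²×24.8²/6.9² = 202.6 → n = 203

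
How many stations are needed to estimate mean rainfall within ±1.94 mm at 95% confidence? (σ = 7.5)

n = (z*σ/E)² = (1.96×7.5/1.94)² = 57.4 → n = 58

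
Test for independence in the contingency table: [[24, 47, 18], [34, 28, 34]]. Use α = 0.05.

χ² = 11.212. df = 2, critical = 5.991. Reject H₀. Variables are dependent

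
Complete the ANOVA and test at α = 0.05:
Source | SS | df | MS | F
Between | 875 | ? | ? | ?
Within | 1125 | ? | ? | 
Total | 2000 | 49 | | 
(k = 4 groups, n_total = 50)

df_between = 3, df_within = 46. MS_between = 291.67, MS_within = 24.46. F = 11.926, F_crit ≈ 2.807. Reject H₀.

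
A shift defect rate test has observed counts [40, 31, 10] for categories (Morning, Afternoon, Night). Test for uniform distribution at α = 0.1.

Expected = 27 each. χ² = Σ(O-E)²/E = 17.556. df = 2, critical value = 4.605. Reject H₀.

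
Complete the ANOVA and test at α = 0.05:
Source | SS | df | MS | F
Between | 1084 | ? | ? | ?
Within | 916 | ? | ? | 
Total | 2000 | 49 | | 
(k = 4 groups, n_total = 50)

df_between = 3, df_within = 46. MS_between = 361.33, MS_within = 19.91. F = 18.146, F_crit ≈ 2.807. Reject H₀.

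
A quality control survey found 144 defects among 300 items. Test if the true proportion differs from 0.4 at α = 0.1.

p̂ = 0.48, p₀ = 0.4. z = (p̂ - p₀)/√(p₀(1-p₀)/n) = 2.828. Critical: ±1.645. Reject H₀.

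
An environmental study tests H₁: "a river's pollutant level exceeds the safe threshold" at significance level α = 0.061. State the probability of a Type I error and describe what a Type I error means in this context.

P(Type I error) = α = 0.061. A Type I error is rejecting H₀ when H₀ is actually true (false positive) — here, concluding that a river's pollutant level exceeds the safe threshold when in fact this is not the case. Consequence: shutting down a compliant factory unnecessarily.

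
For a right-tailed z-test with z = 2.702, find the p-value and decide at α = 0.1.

p = P(Z > 2.702) = 1 - Φ(2.702) ≈ 0.0034. Since p < 0.1, reject H₀ (significant) at α = 0.1.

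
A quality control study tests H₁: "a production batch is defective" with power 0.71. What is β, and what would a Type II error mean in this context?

β = 1 - power = 1 - 0.71 = 0.29. A Type II error is failing to reject H₀ when H₀ is false (false negative) — here, failing to conclude that a production batch is defective when in fact it is true. Consequence: shipping a defective batch — faulty products reach customers.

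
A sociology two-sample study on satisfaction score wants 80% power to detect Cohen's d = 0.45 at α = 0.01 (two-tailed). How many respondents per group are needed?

z_{α/2} = 2.576, z_β = Φ⁻¹(0.8) = 0.842. For small effect (d = 0.45): n per group = 2(z_{α/2} + z_β)²/d² = 2(2.576 + 0.842)²/0.45² = 115.4 → 116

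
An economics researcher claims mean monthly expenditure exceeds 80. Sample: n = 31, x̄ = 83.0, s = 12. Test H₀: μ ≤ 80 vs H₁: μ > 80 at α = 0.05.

t = (83.0 - 80)/(12/√31) = 1.392, df = 30. Critical t = 1.697. Fail to reject H₀.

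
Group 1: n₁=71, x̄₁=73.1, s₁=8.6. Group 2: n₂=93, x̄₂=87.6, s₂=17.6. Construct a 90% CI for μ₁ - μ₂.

Difference = -14.5. SE = √(8.6²/71 + 17.6²/93) = 2.091. CI = (-17.94, -11.06)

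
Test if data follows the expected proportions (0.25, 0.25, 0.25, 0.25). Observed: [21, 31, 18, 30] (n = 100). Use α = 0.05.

Expected: [25.0, 25.0, 25.0, 25.0]. χ² = 5.04. df = 3, critical = 7.815. Fail to reject H₀.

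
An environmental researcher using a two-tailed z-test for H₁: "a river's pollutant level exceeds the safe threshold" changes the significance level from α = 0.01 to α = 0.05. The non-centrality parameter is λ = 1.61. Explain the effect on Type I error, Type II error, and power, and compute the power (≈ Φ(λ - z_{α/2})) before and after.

Increasing α from 0.01 to 0.05:
• Type I error rate increases (α is the Type I rate by definition).
• Critical value moves from z_{α/2} = 2.576 to 1.96, so power = Φ(λ - z_{α/2}) goes from Φ(1.61 - 2.576) = 0.167 to Φ(1.61 - 1.96) = 0.363.
• Type II error rate β = 1 - power therefore decreases (0.833 → 0.637).
Appropriate when false negatives are costly — here, allowing unsafe pollution to continue.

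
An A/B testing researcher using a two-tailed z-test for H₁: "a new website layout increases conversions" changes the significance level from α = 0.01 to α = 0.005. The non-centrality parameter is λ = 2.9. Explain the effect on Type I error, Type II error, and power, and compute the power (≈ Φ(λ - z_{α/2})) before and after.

Decreasing α from 0.01 to 0.005:
• Type I error rate decreases (α is the Type I rate by definition).
• Critical value moves from z_{α/2} = 2.576 to 2.807, so power = Φ(λ - z_{α/2}) goes from Φ(2.9 - 2.576) = 0.627 to Φ(2.9 - 2.807) = 0.537.
• Type II error rate β = 1 - power therefore increases (0.373 → 0.463).
Appropriate when false positives are costly — here, rolling out a layout that doesn't actually help — wasted engineering effort.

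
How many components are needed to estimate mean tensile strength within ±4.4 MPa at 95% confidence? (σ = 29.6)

n = (z*σ/E)² = (1.96×29.6/4.4)² = 173.9 → n = 174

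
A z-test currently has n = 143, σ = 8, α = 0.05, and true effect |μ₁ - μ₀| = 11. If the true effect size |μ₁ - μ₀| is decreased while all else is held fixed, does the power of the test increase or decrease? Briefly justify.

Power decreases: a smaller true effect decreases the non-centrality λ = |μ₁ - μ₀|/(σ/√n).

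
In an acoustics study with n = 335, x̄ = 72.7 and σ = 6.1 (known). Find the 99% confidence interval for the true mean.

CI = x̄ ± z*(σ/√n) = 72.7 ± 2.576(6.1/√335) = 72.7 ± 0.86 = (71.84, 73.56)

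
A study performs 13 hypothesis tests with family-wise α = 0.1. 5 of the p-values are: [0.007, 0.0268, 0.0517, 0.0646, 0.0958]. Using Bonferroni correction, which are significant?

Bonferroni α = 0.1/13 = 0.00769. Significant p-values: [0.007]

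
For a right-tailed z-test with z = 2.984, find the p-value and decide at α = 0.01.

p = P(Z > 2.984) = 1 - Φ(2.984) ≈ 0.0014. Since p < 0.01, reject H₀ (significant) at α = 0.01.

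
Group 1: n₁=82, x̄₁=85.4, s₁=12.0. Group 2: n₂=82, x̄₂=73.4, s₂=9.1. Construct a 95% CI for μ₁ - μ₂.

Difference = 12.0. SE = √(12.0²/82 + 9.1²/82) = 1.663. CI = (8.74, 15.26)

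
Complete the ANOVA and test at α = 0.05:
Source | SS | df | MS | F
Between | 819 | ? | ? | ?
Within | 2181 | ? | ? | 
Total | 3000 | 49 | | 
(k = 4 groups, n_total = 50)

df_between = 3, df_within = 46. MS_between = 273.0, MS_within = 47.41. F = 5.758, F_crit ≈ 2.807. Reject H₀.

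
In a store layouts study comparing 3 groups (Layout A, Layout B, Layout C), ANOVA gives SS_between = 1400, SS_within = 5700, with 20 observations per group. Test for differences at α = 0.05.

df_between = 2, df_within = 57. F = MS_between/MS_within = 700.0/100.0 = 7.0. F_crit ≈ 3.159. Reject H₀. At least one mean differs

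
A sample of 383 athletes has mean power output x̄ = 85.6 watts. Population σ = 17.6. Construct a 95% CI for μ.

CI = x̄ ± z*(σ/√n) = 85.6 ± 1.96(17.6/√383) = 85.6 ± 1.76 = (83.84, 87.36)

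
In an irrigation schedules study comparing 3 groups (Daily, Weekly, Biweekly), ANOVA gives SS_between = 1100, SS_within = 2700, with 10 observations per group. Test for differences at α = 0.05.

df_between = 2, df_within = 27. F = MS_between/MS_within = 550.0/100.0 = 5.5. F_crit ≈ 3.354. Reject H₀. At least one mean differs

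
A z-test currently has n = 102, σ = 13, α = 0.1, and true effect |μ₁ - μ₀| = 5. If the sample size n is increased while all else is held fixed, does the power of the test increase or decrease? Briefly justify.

Power increases: a larger n shrinks the standard error σ/√n, moving the sampling distribution under H₁ further from the critical value.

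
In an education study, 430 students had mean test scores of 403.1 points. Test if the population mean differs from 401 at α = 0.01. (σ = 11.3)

z = (x̄ - μ₀)/(σ/√n) = (403.1 - 401)/(11.3/√430) = 3.854. Critical value: ±2.576. Since |3.854| > 2.576, Reject H₀.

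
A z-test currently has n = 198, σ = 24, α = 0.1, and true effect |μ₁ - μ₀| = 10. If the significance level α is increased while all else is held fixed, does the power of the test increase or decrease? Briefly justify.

Power increases: a larger α lowers the critical value, so more of the H₁ sampling distribution falls in the rejection region.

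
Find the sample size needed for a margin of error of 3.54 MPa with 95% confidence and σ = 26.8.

n = (z*σ/E)² = (1.96×26.8/3.54)² = 220.2 → n = 221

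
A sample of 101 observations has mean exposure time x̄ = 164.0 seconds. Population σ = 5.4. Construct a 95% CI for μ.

CI = x̄ ± z*(σ/√n) = 164.0 ± 1.96(5.4/√101) = 164.0 ± 1.05 = (162.95, 165.05)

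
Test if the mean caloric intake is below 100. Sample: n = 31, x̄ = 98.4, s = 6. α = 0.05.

t = (98.4 - 100)/(6/√31) = -1.485, df = 30. Critical t = -1.697. Fail to reject H₀.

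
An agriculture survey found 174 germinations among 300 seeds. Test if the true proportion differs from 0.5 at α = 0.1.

p̂ = 0.58, p₀ = 0.5. z = (p̂ - p₀)/√(p₀(1-p₀)/n) = 2.771. Critical: ±1.645. Reject H₀.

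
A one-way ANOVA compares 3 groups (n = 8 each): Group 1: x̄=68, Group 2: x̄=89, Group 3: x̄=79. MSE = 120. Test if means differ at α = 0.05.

Grand mean = 78.67. SS_between = 1765.33, MS_between = 882.67. F = 7.356, F_crit ≈ 3.467. Reject H₀.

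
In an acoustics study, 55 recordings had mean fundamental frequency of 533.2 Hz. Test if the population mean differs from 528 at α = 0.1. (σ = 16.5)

z = (x̄ - μ₀)/(σ/√n) = (533.2 - 528)/(16.5/√55) = 2.337. Critical value: ±1.645. Since |2.337| > 1.645, Reject H₀.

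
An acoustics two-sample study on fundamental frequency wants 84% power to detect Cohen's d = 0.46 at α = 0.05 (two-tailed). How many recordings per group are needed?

z_{α/2} = 1.96, z_β = Φ⁻¹(0.84) = 0.994. For small effect (d = 0.46): n per group = 2(z_{α/2} + z_β)²/d² = 2(1.96 + 0.994)²/0.46² = 82.5 → 83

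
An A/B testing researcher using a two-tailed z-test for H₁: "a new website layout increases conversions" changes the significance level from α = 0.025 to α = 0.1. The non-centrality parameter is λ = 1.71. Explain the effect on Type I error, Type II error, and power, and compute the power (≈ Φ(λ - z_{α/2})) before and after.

Increasing α from 0.025 to 0.1:
• Type I error rate increases (α is the Type I rate by definition).
• Critical value moves from z_{α/2} = 2.241 to 1.645, so power = Φ(λ - z_{α/2}) goes from Φ(1.71 - 2.241) = 0.298 to Φ(1.71 - 1.645) = 0.526.
• Type II error rate β = 1 - power therefore decreases (0.702 → 0.474).
Appropriate when false negatives are costly — here, discarding a layout that would have improved conversions — lost revenue.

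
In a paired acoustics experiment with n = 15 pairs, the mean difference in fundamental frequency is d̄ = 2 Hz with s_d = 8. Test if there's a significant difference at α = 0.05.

t = d̄/(s_d/√n) = 2/(8/√15) = 0.968. df = 14, critical t = ±2.145. Fail to reject H₀.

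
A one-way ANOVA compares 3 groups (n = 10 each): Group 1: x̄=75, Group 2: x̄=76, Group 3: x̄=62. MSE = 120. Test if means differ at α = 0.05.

Grand mean = 71.0. SS_between = 1220.0, MS_between = 610.0. F = 5.083, F_crit ≈ 3.354. Reject H₀.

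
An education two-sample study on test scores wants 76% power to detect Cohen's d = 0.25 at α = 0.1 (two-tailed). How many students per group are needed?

z_{α/2} = 1.645, z_β = Φ⁻¹(0.76) = 0.706. For small effect (d = 0.25): n per group = 2(z_{α/2} + z_β)²/d² = 2(1.645 + 0.706)²/0.25² = 176.9 → 177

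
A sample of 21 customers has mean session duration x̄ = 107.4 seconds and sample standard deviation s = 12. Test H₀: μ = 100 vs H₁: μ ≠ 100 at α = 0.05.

t = (x̄ - μ₀)/(s/√n) = (107.4 - 100)/(12/√21) = 2.826. df = 20, critical t = ±2.086. Reject H₀.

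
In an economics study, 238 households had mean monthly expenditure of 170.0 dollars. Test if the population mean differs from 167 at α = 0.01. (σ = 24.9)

z = (x̄ - μ₀)/(σ/√n) = (170.0 - 167)/(24.9/√238) = 1.859. Critical value: ±2.576. Since |1.859| ≤ 2.576, Fail to reject H₀.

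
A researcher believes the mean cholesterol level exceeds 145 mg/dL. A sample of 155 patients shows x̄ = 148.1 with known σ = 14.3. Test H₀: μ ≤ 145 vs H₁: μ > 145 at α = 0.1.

z = 2.699. Critical value: 1.28. Reject H₀.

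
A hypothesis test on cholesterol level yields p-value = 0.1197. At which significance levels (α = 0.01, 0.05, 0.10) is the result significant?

p = 0.1197. Not significant at any of the given levels.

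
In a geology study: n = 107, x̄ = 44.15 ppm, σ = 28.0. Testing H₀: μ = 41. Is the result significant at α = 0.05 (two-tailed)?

z = (44.15 - 41)/(28.0/√107) = 1.164. Since |z| ≤ 1.96, not significant at α = 0.05.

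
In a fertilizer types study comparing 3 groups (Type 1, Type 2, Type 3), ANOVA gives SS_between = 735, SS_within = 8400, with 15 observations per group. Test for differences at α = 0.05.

df_between = 2, df_within = 42. F = MS_between/MS_within = 367.5/200.0 = 1.837. F_crit ≈ 3.22. Fail to reject H₀.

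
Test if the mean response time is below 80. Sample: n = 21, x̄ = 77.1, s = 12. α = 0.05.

t = (77.1 - 80)/(12/√21) = -1.107, df = 20. Critical t = -1.725. Fail to reject H₀.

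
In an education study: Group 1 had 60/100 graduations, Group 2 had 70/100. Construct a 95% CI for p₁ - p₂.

p̂₁ = 0.6, p̂₂ = 0.7. Difference = -0.1. CI = (-0.231, 0.031)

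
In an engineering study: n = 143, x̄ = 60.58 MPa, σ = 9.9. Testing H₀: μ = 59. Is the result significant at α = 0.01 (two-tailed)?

z = (60.58 - 59)/(9.9/√143) = 1.908. Since |z| ≤ 2.576, not significant at α = 0.01.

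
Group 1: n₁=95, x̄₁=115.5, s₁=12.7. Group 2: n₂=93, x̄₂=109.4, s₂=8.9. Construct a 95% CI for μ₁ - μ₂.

Difference = 6.1. SE = √(12.7²/95 + 8.9²/93) = 1.597. CI = (2.97, 9.23)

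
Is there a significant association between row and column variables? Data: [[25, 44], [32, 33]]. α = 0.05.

χ² = 2.314. df = 1, critical = 3.841. Fail to reject H₀. No evidence of dependence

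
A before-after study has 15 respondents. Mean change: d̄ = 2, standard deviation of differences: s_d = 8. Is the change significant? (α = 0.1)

t = d̄/(s_d/√n) = 2/(8/√15) = 0.968. df = 14, critical t = ±1.761. Fail to reject H₀.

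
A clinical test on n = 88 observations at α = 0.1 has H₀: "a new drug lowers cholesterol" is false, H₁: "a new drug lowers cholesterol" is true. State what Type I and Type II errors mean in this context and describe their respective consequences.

Type I (false positive): concluding that a new drug lowers cholesterol when it is not — approving an ineffective drug — patients take a useless medication and may skip effective alternatives. Type II (false negative): failing to conclude that a new drug lowers cholesterol when it is — shelving an effective drug — patients miss out on a treatment that would have helped. Which is costlier depends on domain priorities and is a judgement call rather than a statistical fact.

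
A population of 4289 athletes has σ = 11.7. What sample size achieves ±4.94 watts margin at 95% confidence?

Without FPC: n₀ = (1.96×11.7/4.94)² = 21.549. With FPC: n = n₀N/(n₀+N-1) = 21.4 → n = 22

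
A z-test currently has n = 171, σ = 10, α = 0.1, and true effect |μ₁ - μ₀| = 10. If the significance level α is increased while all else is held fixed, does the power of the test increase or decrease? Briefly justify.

Power increases: a larger α lowers the critical value, so more of the H₁ sampling distribution falls in the rejection region.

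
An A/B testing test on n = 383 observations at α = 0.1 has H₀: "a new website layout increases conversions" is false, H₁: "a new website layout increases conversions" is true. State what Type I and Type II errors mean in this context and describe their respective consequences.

Type I (false positive): concluding that a new website layout increases conversions when it is not — rolling out a layout that doesn't actually help — wasted engineering effort. Type II (false negative): failing to conclude that a new website layout increases conversions when it is — discarding a layout that would have improved conversions — lost revenue. Which is costlier depends on domain priorities and is a judgement call rather than a statistical fact.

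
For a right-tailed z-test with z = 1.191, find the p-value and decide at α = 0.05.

p = P(Z > 1.191) = 1 - Φ(1.191) ≈ 0.1168. Since p ≥ 0.05, fail to reject H₀ (not significant) at α = 0.05.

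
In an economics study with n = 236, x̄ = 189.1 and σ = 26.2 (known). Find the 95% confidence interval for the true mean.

CI = x̄ ± z*(σ/√n) = 189.1 ± 1.96(26.2/√236) = 189.1 ± 3.34 = (185.76, 192.44)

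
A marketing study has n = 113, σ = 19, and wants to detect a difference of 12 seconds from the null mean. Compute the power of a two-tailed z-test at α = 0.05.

SE = σ/√n = 19/√113 = 1.787. Non-centrality λ = d/SE = 12/1.787 = 6.714. Power ≈ Φ(λ - z_{α/2}) = Φ(6.714 - 1.96) = Φ(4.754) = 1.0.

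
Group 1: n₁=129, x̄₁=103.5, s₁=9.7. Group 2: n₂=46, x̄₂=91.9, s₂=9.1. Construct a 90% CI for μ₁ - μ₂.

Difference = 11.6. SE = √(9.7²/129 + 9.1²/46) = 1.59. CI = (8.98, 14.22)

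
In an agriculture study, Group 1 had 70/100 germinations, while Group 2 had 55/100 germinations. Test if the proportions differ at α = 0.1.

p̂₁ = 0.7, p̂₂ = 0.55, pooled p̂ = 0.625. z = 2.191. Critical: ±1.645. Reject H₀.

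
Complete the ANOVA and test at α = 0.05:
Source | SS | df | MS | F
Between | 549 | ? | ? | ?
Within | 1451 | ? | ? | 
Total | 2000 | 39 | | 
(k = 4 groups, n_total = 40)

df_between = 3, df_within = 36. MS_between = 183.0, MS_within = 40.31. F = 4.54, F_crit ≈ 2.866. Reject H₀.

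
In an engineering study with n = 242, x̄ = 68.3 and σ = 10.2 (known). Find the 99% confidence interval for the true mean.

CI = x̄ ± z*(σ/√n) = 68.3 ± 2.576(10.2/√242) = 68.3 ± 1.69 = (66.61, 69.99)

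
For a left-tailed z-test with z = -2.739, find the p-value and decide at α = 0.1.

p = P(Z < -2.739) = Φ(-2.739) ≈ 0.0031. Since p < 0.1, reject H₀ (significant) at α = 0.1.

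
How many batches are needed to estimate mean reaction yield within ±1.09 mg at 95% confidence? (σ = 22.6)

n = (z*σ/E)² = (1.96×22.6/1.09)² = 1651.5 → n = 1652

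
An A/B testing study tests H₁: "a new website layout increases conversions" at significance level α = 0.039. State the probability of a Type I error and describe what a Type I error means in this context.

P(Type I error) = α = 0.039. A Type I error is rejecting H₀ when H₀ is actually true (false positive) — here, concluding that a new website layout increases conversions when in fact this is not the case. Consequence: rolling out a layout that doesn't actually help — wasted engineering effort.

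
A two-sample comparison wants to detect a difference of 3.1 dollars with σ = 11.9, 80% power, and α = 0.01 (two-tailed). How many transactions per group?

n per group = 2(z_α/2 + z_β)²σ²/d² = 2×(2.576 + 0.84)²×11.9²/3.1² = 343.9 → n = 344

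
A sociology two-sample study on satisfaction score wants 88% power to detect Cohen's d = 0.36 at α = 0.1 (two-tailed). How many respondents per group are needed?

z_{α/2} = 1.645, z_β = Φ⁻¹(0.88) = 1.175. For small effect (d = 0.36): n per group = 2(z_{α/2} + z_β)²/d² = 2(1.645 + 1.175)²/0.36² = 122.7 → 123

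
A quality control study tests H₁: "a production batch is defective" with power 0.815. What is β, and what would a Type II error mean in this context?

β = 1 - power = 1 - 0.815 = 0.185. A Type II error is failing to reject H₀ when H₀ is false (false negative) — here, failing to conclude that a production batch is defective when in fact it is true. Consequence: shipping a defective batch — faulty products reach customers.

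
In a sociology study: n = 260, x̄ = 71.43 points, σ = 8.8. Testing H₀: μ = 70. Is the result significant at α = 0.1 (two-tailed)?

z = (71.43 - 70)/(8.8/√260) = 2.62. Since |z| > 1.645, significant at α = 0.1.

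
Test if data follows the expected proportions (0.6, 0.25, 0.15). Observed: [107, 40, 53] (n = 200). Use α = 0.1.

Expected: [120.0, 50.0, 30.0]. χ² = 21.042. df = 2, critical = 4.605. Reject H₀.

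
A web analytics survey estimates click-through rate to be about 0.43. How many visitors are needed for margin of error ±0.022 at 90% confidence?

n = z²p(1-p)/E² = 1.645²×0.43×0.57/0.022² = 1370.3 → n = 1371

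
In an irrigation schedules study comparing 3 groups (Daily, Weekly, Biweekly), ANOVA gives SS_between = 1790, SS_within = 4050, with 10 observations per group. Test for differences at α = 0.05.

df_between = 2, df_within = 27. F = MS_between/MS_within = 895.0/150.0 = 5.967. F_crit ≈ 3.354. Reject H₀. At least one mean differs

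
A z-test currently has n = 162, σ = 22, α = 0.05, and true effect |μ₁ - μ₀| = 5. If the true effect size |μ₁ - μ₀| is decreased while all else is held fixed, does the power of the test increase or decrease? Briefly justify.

Power decreases: a smaller true effect decreases the non-centrality λ = |μ₁ - μ₀|/(σ/√n).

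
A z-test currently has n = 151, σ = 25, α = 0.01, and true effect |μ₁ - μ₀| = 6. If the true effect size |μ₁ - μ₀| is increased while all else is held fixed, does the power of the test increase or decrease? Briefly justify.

Power increases: a larger true effect increases the non-centrality λ = |μ₁ - μ₀|/(σ/√n).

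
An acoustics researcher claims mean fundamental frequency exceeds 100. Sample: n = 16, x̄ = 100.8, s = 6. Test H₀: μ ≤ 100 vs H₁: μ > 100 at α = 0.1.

t = (100.8 - 100)/(6/√16) = 0.533, df = 15. Critical t = 1.341. Fail to reject H₀.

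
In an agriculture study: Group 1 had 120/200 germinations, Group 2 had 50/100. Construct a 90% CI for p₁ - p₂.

p̂₁ = 0.6, p̂₂ = 0.5. Difference = 0.1. CI = (-0.0, 0.2)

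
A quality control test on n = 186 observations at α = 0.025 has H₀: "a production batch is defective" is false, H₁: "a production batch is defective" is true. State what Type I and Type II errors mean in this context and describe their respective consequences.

Type I (false positive): concluding that a production batch is defective when it is not — scrapping a good batch — wasted material and cost for no reason. Type II (false negative): failing to conclude that a production batch is defective when it is — shipping a defective batch — faulty products reach customers. Which is costlier depends on domain priorities and is a judgement call rather than a statistical fact.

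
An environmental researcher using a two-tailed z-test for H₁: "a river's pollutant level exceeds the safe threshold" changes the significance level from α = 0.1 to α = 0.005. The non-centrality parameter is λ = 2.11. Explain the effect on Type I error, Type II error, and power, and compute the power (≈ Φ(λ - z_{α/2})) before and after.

Decreasing α from 0.1 to 0.005:
• Type I error rate decreases (α is the Type I rate by definition).
• Critical value moves from z_{α/2} = 1.645 to 2.807, so power = Φ(λ - z_{α/2}) goes from Φ(2.11 - 1.645) = 0.679 to Φ(2.11 - 2.807) = 0.243.
• Type II error rate β = 1 - power therefore increases (0.321 → 0.757).
Appropriate when false positives are costly — here, shutting down a compliant factory unnecessarily.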